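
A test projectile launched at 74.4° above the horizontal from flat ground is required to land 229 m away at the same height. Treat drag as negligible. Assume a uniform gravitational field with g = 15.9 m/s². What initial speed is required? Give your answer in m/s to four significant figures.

83.84 m/s

On level ground R = v₀² sin 2θ / g ⇒ v₀ = √(gR / sin 2θ).
v₀ = √(15.9 × 229 / sin 148.8°) = √(3641 / 0.5180) = √7028.8 = 83.84 m/s.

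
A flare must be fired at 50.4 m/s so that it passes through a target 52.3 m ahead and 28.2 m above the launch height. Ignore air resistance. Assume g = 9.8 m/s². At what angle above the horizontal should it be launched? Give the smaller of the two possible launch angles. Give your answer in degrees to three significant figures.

34.5°

Trajectory: y = x tanθ − g x² (1 + tan²θ)/(2v₀²). With x = 52.3, y = 28.2, v₀ = 50.4, g = 9.80:
5.276 tan²θ − 52.3 tanθ + (33.48) = 0.
tanθ = [52.3 ± √(52.3² − 4 × 5.276 × (33.48))] / (2 × 5.276) = (52.3 ± 45.04) / 10.55, giving tanθ = 0.6878 or 9.224.
θ = 34.52° or 83.81°; the smaller is 34.52°.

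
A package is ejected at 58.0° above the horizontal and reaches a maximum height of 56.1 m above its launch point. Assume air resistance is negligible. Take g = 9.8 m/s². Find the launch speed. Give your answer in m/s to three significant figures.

39.1 m/s

At the peak v_y = 0, so v_y0 = √(2gH) = √(2 × 9.80 × 56.1) = 33.16 m/s.
v_y0 = v₀ sin θ ⇒ v₀ = 33.16 / sin 58.0° = 39.10 m/s.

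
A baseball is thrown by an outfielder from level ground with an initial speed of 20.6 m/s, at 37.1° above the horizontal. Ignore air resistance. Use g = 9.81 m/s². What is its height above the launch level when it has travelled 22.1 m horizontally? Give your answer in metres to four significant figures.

vₓ = 20.60 cos 37.1° = 16.43 m/s; v_y0 = 20.60 sin 37.1° = 12.43 m/s.
Time to reach x = 22.1 m: t = x/vₓ = 22.1/16.43 = 1.345 s.
Height: y = v_y0 t − ½ g t² = 12.43 × 1.345 − 4.905 × 1.345² = 16.71 − 8.874 = 7.840 m.

7.840 m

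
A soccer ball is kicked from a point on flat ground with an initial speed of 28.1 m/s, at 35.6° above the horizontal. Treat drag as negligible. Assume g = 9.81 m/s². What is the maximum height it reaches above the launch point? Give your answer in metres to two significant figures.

vₓ = 28.10 cos 35.6° = 22.85 m/s; v_y0 = 28.10 sin 35.6° = 16.36 m/s.
Maximum height: H = v_y0² / (2g) = 16.36² / (2 × 9.81) = 13.64 m.

14 m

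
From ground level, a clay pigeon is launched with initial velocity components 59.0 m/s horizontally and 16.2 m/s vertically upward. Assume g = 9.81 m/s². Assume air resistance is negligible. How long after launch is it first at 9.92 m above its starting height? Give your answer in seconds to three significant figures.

Height y(t) = 16.20 t − 4.905 t² = 9.92 gives 4.905 t² − 16.20 t + 9.92 = 0.
t = [16.20 ± √(16.20² − 2·9.81·9.92)] / 9.81 = (16.20 ± 8.235) / 9.81, so t = 0.8120 s or t = 2.491 s.
The first (ascending) time is 0.8120 s.

0.812 s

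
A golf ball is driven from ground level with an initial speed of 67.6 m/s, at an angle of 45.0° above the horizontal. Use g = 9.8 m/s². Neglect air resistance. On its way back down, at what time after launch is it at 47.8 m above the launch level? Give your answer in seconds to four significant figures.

Horizontal component vₓ = 67.60 cos 45.0° = 47.80 m/s; vertical v_y0 = 67.60 sin 45.0° = 47.80 m/s.
Height y(t) = 47.80 t − 4.900 t² = 47.8 gives 4.900 t² − 47.80 t + 47.8 = 0.
Quadratic formula: t = (47.80 ± √1348.0) / 9.80 = (47.80 ± 36.72) / 9.80 → t = 1.131 s or 8.624 s.
The descending-branch root is 8.624 s.

8.624 s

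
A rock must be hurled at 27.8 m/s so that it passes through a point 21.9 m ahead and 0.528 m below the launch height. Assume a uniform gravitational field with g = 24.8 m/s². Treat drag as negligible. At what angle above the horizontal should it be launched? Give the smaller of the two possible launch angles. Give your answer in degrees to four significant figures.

Trajectory: y = x tanθ − g x² (1 + tan²θ)/(2v₀²). With x = 21.9, y = −0.528, v₀ = 27.8, g = 24.8:
7.695 tan²θ − 21.9 tanθ + (7.167) = 0.
tanθ = [21.9 ± √(21.9² − 4 × 7.695 × (7.167))] / (2 × 7.695) = (21.9 ± 16.09) / 15.39, giving tanθ = 0.3773 or 2.469.
θ = 20.67° or 67.95°; the smaller is 20.67°.

20.67°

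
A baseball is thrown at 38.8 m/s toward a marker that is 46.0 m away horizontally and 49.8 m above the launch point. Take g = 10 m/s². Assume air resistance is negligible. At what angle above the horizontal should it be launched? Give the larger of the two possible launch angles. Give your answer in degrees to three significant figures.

78.4°

Trajectory: y = x tanθ − g x² (1 + tan²θ)/(2v₀²). With x = 46.0, y = 49.8, v₀ = 38.8, g = 10.0:
7.028 tan²θ − 46.0 tanθ + (56.83) = 0.
tanθ = [46.0 ± √(46.0² − 4 × 7.028 × (56.83))] / (2 × 7.028) = (46.0 ± 22.77) / 14.06, giving tanθ = 1.653 or 4.893.
θ = 58.82° or 78.45°; the larger is 78.45°.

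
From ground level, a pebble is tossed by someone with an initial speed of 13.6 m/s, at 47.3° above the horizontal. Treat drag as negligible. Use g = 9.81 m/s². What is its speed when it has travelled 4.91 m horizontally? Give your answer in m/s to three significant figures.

Components: vₓ = 13.60 cos 47.3° = 9.223 m/s, v_y0 = 13.60 sin 47.3° = 9.995 m/s.
At x = 4.91 m, t = x/vₓ = 4.91/9.223 = 0.5324 s.
Vertical velocity there: v_y = v_y0 − g t = 9.995 − 9.81 × 0.5324 = 4.772 m/s.
Speed: √(vₓ² + v_y²) = √(9.223² + 4.772²) = 10.38 m/s.

10.4 m/s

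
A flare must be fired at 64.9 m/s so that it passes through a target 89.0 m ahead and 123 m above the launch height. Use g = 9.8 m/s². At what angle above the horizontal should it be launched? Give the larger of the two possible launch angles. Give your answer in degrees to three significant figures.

82.7°

Trajectory: y = x tanθ − g x² (1 + tan²θ)/(2v₀²). With x = 89.0, y = 123, v₀ = 64.9, g = 9.80:
9.215 tan²θ − 89.0 tanθ + (132.2) = 0.
tanθ = [89.0 ± √(89.0² − 4 × 9.215 × (132.2))] / (2 × 9.215) = (89.0 ± 55.21) / 18.43, giving tanθ = 1.834 or 7.825.
θ = 61.39° or 82.72°; the larger is 82.72°.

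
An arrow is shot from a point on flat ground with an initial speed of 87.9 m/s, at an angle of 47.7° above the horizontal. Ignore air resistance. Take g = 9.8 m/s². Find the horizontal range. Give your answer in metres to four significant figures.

784.9 m

Resolve: vₓ = 87.90 cos 47.7° = 59.16 m/s and v_y0 = 87.90 sin 47.7° = 65.01 m/s.
Flight time T = 2 v_y0 / g = 13.27 s.
Range: R = vₓ T = 59.16 × 13.27 = 784.9 m.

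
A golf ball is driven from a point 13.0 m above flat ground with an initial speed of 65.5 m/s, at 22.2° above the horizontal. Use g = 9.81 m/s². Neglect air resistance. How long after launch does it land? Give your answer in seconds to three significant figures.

Components: vₓ = 65.50 cos 22.2° = 60.64 m/s, v_y0 = 65.50 sin 22.2° = 24.75 m/s.
With up positive and y = 0 at the ground: y(t) = 13.0 + (24.75) t − 4.905 t². Setting y = 0 and taking the positive root: t = [24.75 + √(24.75² + 2·9.81·13.0)] / 9.81 = (24.75 + 29.45) / 9.81 = 5.525 s.

5.53 s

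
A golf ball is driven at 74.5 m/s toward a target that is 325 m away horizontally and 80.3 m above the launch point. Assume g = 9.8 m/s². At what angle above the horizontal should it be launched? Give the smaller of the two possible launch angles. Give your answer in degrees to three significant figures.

33.4°

Trajectory: y = x tanθ − g x² (1 + tan²θ)/(2v₀²). With x = 325, y = 80.3, v₀ = 74.5, g = 9.80:
93.25 tan²θ − 325 tanθ + (173.6) = 0.
tanθ = [325 ± √(325² − 4 × 93.25 × (173.6))] / (2 × 93.25) = (325 ± 202.2) / 186.5, giving tanθ = 0.6584 or 2.827.
θ = 33.36° or 70.52°; the smaller is 33.36°.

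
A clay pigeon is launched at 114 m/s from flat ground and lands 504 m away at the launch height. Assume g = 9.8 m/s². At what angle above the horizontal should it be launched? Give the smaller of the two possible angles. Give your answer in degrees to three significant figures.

11.2°

Level-ground range R = v₀² sin(2θ)/g ⇒ sin(2θ) = gR/v₀² = 9.80 × 504 / 114² = 0.3801.
2θ = 22.34° or 180° − 22.34° = 157.7°, so θ = 11.17° or 78.83°.
The smaller angle is 11.17°.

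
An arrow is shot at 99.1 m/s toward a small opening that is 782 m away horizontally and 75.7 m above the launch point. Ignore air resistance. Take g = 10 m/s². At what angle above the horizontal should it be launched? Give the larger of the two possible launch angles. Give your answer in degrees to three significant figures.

61.4°

Trajectory: y = x tanθ − g x² (1 + tan²θ)/(2v₀²). With x = 782, y = 75.7, v₀ = 99.1, g = 10.0:
311.3 tan²θ − 782 tanθ + (387.0) = 0.
tanθ = [782 ± √(782² − 4 × 311.3 × (387.0))] / (2 × 311.3) = (782 ± 359.9) / 622.7, giving tanθ = 0.6779 or 1.834.
θ = 34.13° or 61.40°; the larger is 61.40°.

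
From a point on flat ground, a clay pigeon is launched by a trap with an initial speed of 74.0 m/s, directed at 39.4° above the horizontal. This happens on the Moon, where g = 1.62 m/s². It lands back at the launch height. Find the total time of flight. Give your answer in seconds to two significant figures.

vₓ = 74.00 cos 39.4° = 57.18 m/s; v_y0 = 74.00 sin 39.4° = 46.97 m/s.
Time of flight on level ground: T = 2 v_y0 / g = 2 × 46.97 / 1.62 = 57.99 s.

58 s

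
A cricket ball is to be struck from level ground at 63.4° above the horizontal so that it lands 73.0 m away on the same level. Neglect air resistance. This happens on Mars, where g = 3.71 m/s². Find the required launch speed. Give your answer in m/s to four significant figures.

18.39 m/s

Level-ground range: R = v₀² sin(2θ)/g, so v₀ = √(gR / sin 2θ).
v₀ = √(3.71 × 73.0 / sin 126.8°) = √(270.8 / 0.8007) = √338.23 = 18.39 m/s.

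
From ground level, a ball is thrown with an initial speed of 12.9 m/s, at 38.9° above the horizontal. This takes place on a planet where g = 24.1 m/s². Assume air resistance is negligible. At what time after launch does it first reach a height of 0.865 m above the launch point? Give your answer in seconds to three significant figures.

0.133 s

Resolve: vₓ = 12.90 cos 38.9° = 10.04 m/s and v_y0 = 12.90 sin 38.9° = 8.101 m/s.
Height y(t) = 8.101 t − 12.05 t² = 0.865 gives 12.05 t² − 8.101 t + 0.865 = 0.
t = [8.101 ± √(8.101² − 2·24.1·0.865)] / 24.1 = (8.101 ± 4.892) / 24.1, so t = 0.1332 s or t = 0.5391 s.
The first (ascending) time is 0.1332 s.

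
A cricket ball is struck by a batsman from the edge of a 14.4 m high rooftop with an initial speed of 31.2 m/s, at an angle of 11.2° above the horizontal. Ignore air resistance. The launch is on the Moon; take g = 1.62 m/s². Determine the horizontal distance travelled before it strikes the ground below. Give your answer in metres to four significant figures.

287.0 m

vₓ = 31.20 cos 11.2° = 30.61 m/s; v_y0 = 31.20 sin 11.2° = 6.060 m/s.
Vertical motion (up positive, ground at y = 0): 0.8100 t² − (6.060) t − 14.4 = 0, so t = (6.060 + √(6.060² + 2·1.62·14.4)) / 1.62 = (6.060 + 9.131) / 1.62 = 9.377 s.
Horizontal distance: R = vₓ t = 30.61 × 9.377 = 287.0 m.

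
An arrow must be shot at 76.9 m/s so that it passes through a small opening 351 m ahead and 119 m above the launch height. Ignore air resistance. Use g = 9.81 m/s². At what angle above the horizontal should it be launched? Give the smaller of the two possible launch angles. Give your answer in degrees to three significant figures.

Trajectory: y = x tanθ − g x² (1 + tan²θ)/(2v₀²). With x = 351, y = 119, v₀ = 76.9, g = 9.81:
102.2 tan²θ − 351 tanθ + (221.2) = 0.
tanθ = [351 ± √(351² − 4 × 102.2 × (221.2))] / (2 × 102.2) = (351 ± 181.1) / 204.4, giving tanθ = 0.8314 or 2.603.
θ = 39.74° or 68.99°; the smaller is 39.74°.

39.7°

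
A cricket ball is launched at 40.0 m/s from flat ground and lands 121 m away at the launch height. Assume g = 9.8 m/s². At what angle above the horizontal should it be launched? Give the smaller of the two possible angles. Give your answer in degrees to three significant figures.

23.9°

Level-ground range R = v₀² sin(2θ)/g ⇒ sin(2θ) = gR/v₀² = 9.80 × 121 / 40.0² = 0.7411.
2θ = 47.83° or 180° − 47.83° = 132.2°, so θ = 23.91° or 66.09°.
The smaller angle is 23.91°.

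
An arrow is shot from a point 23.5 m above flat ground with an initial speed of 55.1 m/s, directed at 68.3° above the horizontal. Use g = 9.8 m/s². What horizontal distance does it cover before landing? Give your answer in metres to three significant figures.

Components: vₓ = 55.10 cos 68.3° = 20.37 m/s, v_y0 = 55.10 sin 68.3° = 51.20 m/s.
Vertical motion (up positive, ground at y = 0): 4.900 t² − (51.20) t − 23.5 = 0, so t = (51.20 + √(51.20² + 2·9.80·23.5)) / 9.80 = (51.20 + 55.51) / 9.80 = 10.89 s.
Horizontal distance: R = vₓ t = 20.37 × 10.89 = 221.8 m.

222 m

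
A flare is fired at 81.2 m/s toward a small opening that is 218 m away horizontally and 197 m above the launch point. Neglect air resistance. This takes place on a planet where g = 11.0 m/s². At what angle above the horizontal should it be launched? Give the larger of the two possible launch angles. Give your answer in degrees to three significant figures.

Trajectory: y = x tanθ − g x² (1 + tan²θ)/(2v₀²). With x = 218, y = 197, v₀ = 81.2, g = 11.0:
39.64 tan²θ − 218 tanθ + (236.6) = 0.
tanθ = [218 ± √(218² − 4 × 39.64 × (236.6))] / (2 × 39.64) = (218 ± 100.00) / 79.29, giving tanθ = 1.488 or 4.011.
θ = 56.10° or 76.00°; the larger is 76.00°.

76.0°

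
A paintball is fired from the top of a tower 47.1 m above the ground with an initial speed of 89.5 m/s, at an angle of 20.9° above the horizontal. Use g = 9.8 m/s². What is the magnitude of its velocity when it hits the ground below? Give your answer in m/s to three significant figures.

94.5 m/s

Horizontal component vₓ = 89.50 cos 20.9° = 83.61 m/s; vertical v_y0 = 89.50 sin 20.9° = 31.93 m/s.
With up positive and y = 0 at the ground: y(t) = 47.1 + (31.93) t − 4.900 t². Setting y = 0 and taking the positive root: t = [31.93 + √(31.93² + 2·9.80·47.1)] / 9.80 = (31.93 + 44.07) / 9.80 = 7.755 s.
Vertical velocity at impact: v_y = v_y0 − g t = 31.93 − 9.80 × 7.755 = −44.07 m/s.
Speed: |v| = √(vₓ² + v_y²) = √(83.61² + 44.07²) = 94.52 m/s.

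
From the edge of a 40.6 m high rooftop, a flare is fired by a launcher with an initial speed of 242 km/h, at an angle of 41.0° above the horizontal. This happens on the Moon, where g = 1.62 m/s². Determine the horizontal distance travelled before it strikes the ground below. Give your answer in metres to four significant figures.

Convert: 242 km/h = 242/3.6 = 67.22 m/s.
Horizontal component vₓ = 67.22 cos 41.0° = 50.73 m/s; vertical v_y0 = 67.22 sin 41.0° = 44.10 m/s.
The projectile lands when y = 40.6 + (44.10) t − ½·1.62·t² = 0. Positive root: t = (44.10 + √(44.10² + 2·1.62·40.6)) / 1.62 = (44.10 + 45.57) / 1.62 = 55.35 s.
Horizontal distance: R = vₓ t = 50.73 × 55.35 = 2808 m.

2808 m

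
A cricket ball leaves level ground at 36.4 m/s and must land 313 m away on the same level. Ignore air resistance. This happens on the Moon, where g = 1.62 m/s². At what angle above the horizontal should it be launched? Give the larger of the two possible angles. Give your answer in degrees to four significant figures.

Level-ground range R = v₀² sin(2θ)/g ⇒ sin(2θ) = gR/v₀² = 1.62 × 313 / 36.4² = 0.3827.
2θ = 22.50° or 180° − 22.50° = 157.5°, so θ = 11.25° or 78.75°.
The larger angle is 78.75°.

78.75°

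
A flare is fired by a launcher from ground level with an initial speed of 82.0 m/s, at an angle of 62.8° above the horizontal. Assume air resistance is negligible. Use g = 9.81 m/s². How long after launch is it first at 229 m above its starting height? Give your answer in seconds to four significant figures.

4.505 s

Horizontal component vₓ = 82.00 cos 62.8° = 37.48 m/s; vertical v_y0 = 82.00 sin 62.8° = 72.93 m/s.
Height y(t) = 72.93 t − 4.905 t² = 229 gives 4.905 t² − 72.93 t + 229 = 0.
t = [72.93 ± √(72.93² − 2·9.81·229)] / 9.81 = (72.93 ± 28.74) / 9.81, so t = 4.505 s or t = 10.36 s.
The first (ascending) time is 4.505 s.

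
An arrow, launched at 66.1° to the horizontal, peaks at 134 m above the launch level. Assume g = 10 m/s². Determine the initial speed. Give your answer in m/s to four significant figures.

At the peak v_y = 0, so v_y0 = √(2gH) = √(2 × 10.0 × 134) = 51.77 m/s.
v_y0 = v₀ sin θ ⇒ v₀ = 51.77 / sin 66.1° = 56.62 m/s.

56.62 m/s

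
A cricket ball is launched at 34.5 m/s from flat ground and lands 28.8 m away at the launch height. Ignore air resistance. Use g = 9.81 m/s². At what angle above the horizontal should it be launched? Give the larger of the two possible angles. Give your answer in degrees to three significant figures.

83.1°

R = v₀² sin 2θ / g gives sin 2θ = gR/v₀² = 9.81·28.8/34.5² = 0.2374.
2θ = 13.73° or 180° − 13.73° = 166.3°, so θ = 6.866° or 83.13°.
The larger angle is 83.13°.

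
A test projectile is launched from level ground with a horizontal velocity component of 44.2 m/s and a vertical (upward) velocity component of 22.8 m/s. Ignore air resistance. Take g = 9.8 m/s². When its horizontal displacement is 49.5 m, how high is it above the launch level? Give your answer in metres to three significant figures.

19.4 m

x = vₓ t ⇒ t = 49.5/44.20 = 1.120 s.
Height: y = v_y0 t − ½ g t² = 22.80 × 1.120 − 4.900 × 1.120² = 25.53 − 6.146 = 19.39 m.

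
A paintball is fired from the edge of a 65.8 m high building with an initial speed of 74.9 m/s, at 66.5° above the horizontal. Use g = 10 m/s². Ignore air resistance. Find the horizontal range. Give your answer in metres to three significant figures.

Resolve: vₓ = 74.90 cos 66.5° = 29.87 m/s and v_y0 = 74.90 sin 66.5° = 68.69 m/s.
With up positive and y = 0 at the ground: y(t) = 65.8 + (68.69) t − 5.000 t². Setting y = 0 and taking the positive root: t = [68.69 + √(68.69² + 2·10.0·65.8)] / 10.0 = (68.69 + 77.68) / 10.0 = 14.64 s.
Horizontal distance: R = vₓ t = 29.87 × 14.64 = 437.1 m.

437 m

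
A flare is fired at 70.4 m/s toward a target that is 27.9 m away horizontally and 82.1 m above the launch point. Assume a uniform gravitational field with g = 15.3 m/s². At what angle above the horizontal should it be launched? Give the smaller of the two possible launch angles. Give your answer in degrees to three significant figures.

Trajectory: y = x tanθ − g x² (1 + tan²θ)/(2v₀²). With x = 27.9, y = 82.1, v₀ = 70.4, g = 15.3:
1.202 tan²θ − 27.9 tanθ + (83.30) = 0.
tanθ = [27.9 ± √(27.9² − 4 × 1.202 × (83.30))] / (2 × 1.202) = (27.9 ± 19.44) / 2.403, giving tanθ = 3.519 or 19.70.
θ = 74.14° or 87.09°; the smaller is 74.14°.

74.1°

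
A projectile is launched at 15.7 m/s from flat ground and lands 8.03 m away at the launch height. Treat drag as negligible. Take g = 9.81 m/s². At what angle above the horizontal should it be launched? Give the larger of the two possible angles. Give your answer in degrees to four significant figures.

80.68°

From R = (v₀²/g) sin 2θ: sin 2θ = 9.81 × 8.03 / 246.49 = 0.3196.
2θ = 18.64° or 180° − 18.64° = 161.4°, so θ = 9.319° or 80.68°.
The larger angle is 80.68°.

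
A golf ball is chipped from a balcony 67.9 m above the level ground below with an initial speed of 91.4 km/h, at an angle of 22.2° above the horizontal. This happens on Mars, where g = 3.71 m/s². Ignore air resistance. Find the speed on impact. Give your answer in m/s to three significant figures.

33.9 m/s

Convert: 91.4 km/h = 91.4/3.6 = 25.39 m/s.
Horizontal component vₓ = 25.39 cos 22.2° = 23.51 m/s; vertical v_y0 = 25.39 sin 22.2° = 9.593 m/s.
The projectile lands when y = 67.9 + (9.593) t − ½·3.71·t² = 0. Positive root: t = (9.593 + √(9.593² + 2·3.71·67.9)) / 3.71 = (9.593 + 24.41) / 3.71 = 9.165 s.
Vertical velocity at impact: v_y = v_y0 − g t = 9.593 − 3.71 × 9.165 = −24.41 m/s.
Speed: |v| = √(vₓ² + v_y²) = √(23.51² + 24.41²) = 33.89 m/s.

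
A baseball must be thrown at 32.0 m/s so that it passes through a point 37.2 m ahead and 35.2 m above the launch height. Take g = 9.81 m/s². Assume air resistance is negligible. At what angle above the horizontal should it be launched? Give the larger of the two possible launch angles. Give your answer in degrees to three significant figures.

76.2°

Trajectory: y = x tanθ − g x² (1 + tan²θ)/(2v₀²). With x = 37.2, y = 35.2, v₀ = 32.0, g = 9.81:
6.629 tan²θ − 37.2 tanθ + (41.83) = 0.
tanθ = [37.2 ± √(37.2² − 4 × 6.629 × (41.83))] / (2 × 6.629) = (37.2 ± 16.58) / 13.26, giving tanθ = 1.556 or 4.056.
θ = 57.27° or 76.15°; the larger is 76.15°.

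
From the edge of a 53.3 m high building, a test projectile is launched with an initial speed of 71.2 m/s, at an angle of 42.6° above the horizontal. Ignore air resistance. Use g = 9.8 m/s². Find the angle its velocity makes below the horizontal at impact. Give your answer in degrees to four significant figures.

47.91°

Components: vₓ = 71.20 cos 42.6° = 52.41 m/s, v_y0 = 71.20 sin 42.6° = 48.19 m/s.
The projectile lands when y = 53.3 + (48.19) t − ½·9.80·t² = 0. Positive root: t = (48.19 + √(48.19² + 2·9.80·53.3)) / 9.80 = (48.19 + 58.03) / 9.80 = 10.84 s.
At impact: v_y = v_y0 − g t = −58.03 m/s; vₓ = 52.41 m/s.
Angle below horizontal: arctan(|v_y|/vₓ) = arctan(58.03/52.41) = 47.91°.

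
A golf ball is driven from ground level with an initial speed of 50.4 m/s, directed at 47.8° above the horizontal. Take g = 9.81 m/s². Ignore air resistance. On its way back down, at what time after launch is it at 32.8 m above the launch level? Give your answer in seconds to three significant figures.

vₓ = 50.40 cos 47.8° = 33.85 m/s; v_y0 = 50.40 sin 47.8° = 37.34 m/s.
Require v_y0 t − ½ g t² = 32.8, i.e. 4.905 t² − 37.34 t + 32.8 = 0.
t = [37.34 ± √(37.34² − 2·9.81·32.8)] / 9.81 = (37.34 ± 27.39) / 9.81, so t = 1.013 s or t = 6.599 s.
The descending-branch root is 6.599 s.

6.60 s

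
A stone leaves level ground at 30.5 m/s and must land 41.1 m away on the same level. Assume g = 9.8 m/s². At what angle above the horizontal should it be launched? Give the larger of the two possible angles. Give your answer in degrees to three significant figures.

From R = (v₀²/g) sin 2θ: sin 2θ = 9.80 × 41.1 / 930.25 = 0.4330.
2θ = 25.66° or 180° − 25.66° = 154.3°, so θ = 12.83° or 77.17°.
The larger angle is 77.17°.

77.2°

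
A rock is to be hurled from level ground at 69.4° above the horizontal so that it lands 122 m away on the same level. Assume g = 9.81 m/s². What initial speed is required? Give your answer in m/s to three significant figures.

On level ground R = v₀² sin 2θ / g ⇒ v₀ = √(gR / sin 2θ).
v₀ = √(9.81 × 122 / sin 138.8°) = √(1197 / 0.6587) = √1817.0 = 42.63 m/s.

42.6 m/s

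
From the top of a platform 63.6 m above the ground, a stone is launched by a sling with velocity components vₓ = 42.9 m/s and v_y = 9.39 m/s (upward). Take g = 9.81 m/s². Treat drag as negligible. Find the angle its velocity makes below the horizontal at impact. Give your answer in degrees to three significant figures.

40.4°

With up positive and y = 0 at the ground: y(t) = 63.6 + (9.390) t − 4.905 t². Setting y = 0 and taking the positive root: t = [9.390 + √(9.390² + 2·9.81·63.6)] / 9.81 = (9.390 + 36.55) / 9.81 = 4.683 s.
At impact: v_y = v_y0 − g t = −36.55 m/s; vₓ = 42.90 m/s.
Angle below horizontal: arctan(|v_y|/vₓ) = arctan(36.55/42.90) = 40.43°.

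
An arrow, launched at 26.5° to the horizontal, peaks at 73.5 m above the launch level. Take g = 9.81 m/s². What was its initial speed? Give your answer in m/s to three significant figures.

85.1 m/s

At the peak v_y = 0, so v_y0 = √(2gH) = √(2 × 9.81 × 73.5) = 37.97 m/s.
v_y0 = v₀ sin θ ⇒ v₀ = 37.97 / sin 26.5° = 85.11 m/s.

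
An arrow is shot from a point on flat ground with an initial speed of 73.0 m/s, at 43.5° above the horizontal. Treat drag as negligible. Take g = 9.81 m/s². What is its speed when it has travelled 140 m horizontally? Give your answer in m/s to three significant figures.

Horizontal component vₓ = 73.00 cos 43.5° = 52.95 m/s; vertical v_y0 = 73.00 sin 43.5° = 50.25 m/s.
Time to reach x = 140 m: t = x/vₓ = 140/52.95 = 2.644 s.
Vertical velocity there: v_y = v_y0 − g t = 50.25 − 9.81 × 2.644 = 24.31 m/s.
Speed: √(vₓ² + v_y²) = √(52.95² + 24.31²) = 58.27 m/s.

58.3 m/s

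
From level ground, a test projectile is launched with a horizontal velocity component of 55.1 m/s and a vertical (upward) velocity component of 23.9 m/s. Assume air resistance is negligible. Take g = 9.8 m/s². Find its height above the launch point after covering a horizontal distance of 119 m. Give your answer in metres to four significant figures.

28.76 m

Time to reach x = 119 m: t = x/vₓ = 119/55.10 = 2.160 s.
Height: y = v_y0 t − ½ g t² = 23.90 × 2.160 − 4.900 × 2.160² = 51.62 − 22.86 = 28.76 m.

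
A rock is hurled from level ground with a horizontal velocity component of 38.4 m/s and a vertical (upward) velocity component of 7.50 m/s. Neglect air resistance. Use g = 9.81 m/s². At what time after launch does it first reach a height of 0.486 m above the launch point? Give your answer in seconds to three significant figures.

0.0678 s

Require v_y0 t − ½ g t² = 0.486, i.e. 4.905 t² − 7.500 t + 0.486 = 0.
Quadratic formula: t = (7.500 ± √46.715) / 9.81 = (7.500 ± 6.835) / 9.81 → t = 0.06781 s or 1.461 s.
The first (ascending) time is 0.06781 s.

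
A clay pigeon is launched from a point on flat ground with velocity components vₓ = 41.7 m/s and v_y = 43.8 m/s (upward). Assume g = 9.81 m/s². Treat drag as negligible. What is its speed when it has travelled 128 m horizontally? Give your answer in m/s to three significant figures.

Time to reach x = 128 m: t = x/vₓ = 128/41.70 = 3.070 s.
Vertical velocity there: v_y = v_y0 − g t = 43.80 − 9.81 × 3.070 = 13.69 m/s.
Speed: √(vₓ² + v_y²) = √(41.70² + 13.69²) = 43.89 m/s.

43.9 m/s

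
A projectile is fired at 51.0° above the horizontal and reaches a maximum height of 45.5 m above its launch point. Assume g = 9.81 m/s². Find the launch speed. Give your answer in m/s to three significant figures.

At the peak v_y = 0, so v_y0 = √(2gH) = √(2 × 9.81 × 45.5) = 29.88 m/s.
v_y0 = v₀ sin θ ⇒ v₀ = 29.88 / sin 51.0° = 38.45 m/s.

38.4 m/s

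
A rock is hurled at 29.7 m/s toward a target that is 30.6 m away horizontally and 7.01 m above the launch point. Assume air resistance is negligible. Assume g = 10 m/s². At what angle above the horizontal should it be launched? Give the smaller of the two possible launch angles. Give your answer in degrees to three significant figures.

23.5°

Trajectory: y = x tanθ − g x² (1 + tan²θ)/(2v₀²). With x = 30.6, y = 7.01, v₀ = 29.7, g = 10.0:
5.308 tan²θ − 30.6 tanθ + (12.32) = 0.
tanθ = [30.6 ± √(30.6² − 4 × 5.308 × (12.32))] / (2 × 5.308) = (30.6 ± 25.98) / 10.62, giving tanθ = 0.4354 or 5.330.
θ = 23.53° or 79.37°; the smaller is 23.53°.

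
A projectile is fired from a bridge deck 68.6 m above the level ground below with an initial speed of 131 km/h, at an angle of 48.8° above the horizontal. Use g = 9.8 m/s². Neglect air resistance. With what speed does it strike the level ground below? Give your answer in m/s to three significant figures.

51.7 m/s

Convert: 131 km/h = 131/3.6 = 36.39 m/s.
Resolve: vₓ = 36.39 cos 48.8° = 23.97 m/s and v_y0 = 36.39 sin 48.8° = 27.38 m/s.
With up positive and y = 0 at the ground: y(t) = 68.6 + (27.38) t − 4.900 t². Setting y = 0 and taking the positive root: t = [27.38 + √(27.38² + 2·9.80·68.6)] / 9.80 = (27.38 + 45.76) / 9.80 = 7.463 s.
Vertical velocity at impact: v_y = v_y0 − g t = 27.38 − 9.80 × 7.463 = −45.76 m/s.
Speed: |v| = √(vₓ² + v_y²) = √(23.97² + 45.76²) = 51.66 m/s.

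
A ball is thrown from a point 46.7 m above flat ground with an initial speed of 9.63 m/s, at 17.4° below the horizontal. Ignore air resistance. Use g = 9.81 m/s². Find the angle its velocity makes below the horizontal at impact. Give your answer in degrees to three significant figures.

73.2°

Resolve: vₓ = 9.630 cos 17.4° = 9.189 m/s and v_y0 = −2.880 m/s (downward).
Vertical motion (up positive, ground at y = 0): 4.905 t² − (−2.880) t − 46.7 = 0, so t = (−2.880 + √(2.880² + 2·9.81·46.7)) / 9.81 = (−2.880 + 30.41) / 9.81 = 2.806 s.
At impact: v_y = v_y0 − g t = −30.41 m/s; vₓ = 9.189 m/s.
Angle below horizontal: arctan(|v_y|/vₓ) = arctan(30.41/9.189) = 73.18°.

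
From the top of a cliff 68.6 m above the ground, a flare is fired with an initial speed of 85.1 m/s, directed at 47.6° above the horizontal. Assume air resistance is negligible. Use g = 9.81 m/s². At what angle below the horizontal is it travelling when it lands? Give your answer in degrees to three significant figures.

Resolve: vₓ = 85.10 cos 47.6° = 57.38 m/s and v_y0 = 85.10 sin 47.6° = 62.84 m/s.
With up positive and y = 0 at the ground: y(t) = 68.6 + (62.84) t − 4.905 t². Setting y = 0 and taking the positive root: t = [62.84 + √(62.84² + 2·9.81·68.6)] / 9.81 = (62.84 + 72.77) / 9.81 = 13.82 s.
At impact: v_y = v_y0 − g t = −72.77 m/s; vₓ = 57.38 m/s.
Angle below horizontal: arctan(|v_y|/vₓ) = arctan(72.77/57.38) = 51.74°.

51.7°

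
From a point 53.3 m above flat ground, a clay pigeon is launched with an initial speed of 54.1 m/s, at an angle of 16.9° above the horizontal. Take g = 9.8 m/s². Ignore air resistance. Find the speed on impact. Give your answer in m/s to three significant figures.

Components: vₓ = 54.10 cos 16.9° = 51.76 m/s, v_y0 = 54.10 sin 16.9° = 15.73 m/s.
Vertical motion (up positive, ground at y = 0): 4.900 t² − (15.73) t − 53.3 = 0, so t = (15.73 + √(15.73² + 2·9.80·53.3)) / 9.80 = (15.73 + 35.94) / 9.80 = 5.273 s.
Vertical velocity at impact: v_y = v_y0 − g t = 15.73 − 9.80 × 5.273 = −35.94 m/s.
Speed: |v| = √(vₓ² + v_y²) = √(51.76² + 35.94²) = 63.02 m/s.

63.0 m/s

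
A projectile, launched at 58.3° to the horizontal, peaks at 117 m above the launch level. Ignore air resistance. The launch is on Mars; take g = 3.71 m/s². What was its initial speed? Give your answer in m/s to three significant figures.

At the peak v_y = 0, so v_y0 = √(2gH) = √(2 × 3.71 × 117) = 29.46 m/s.
v_y0 = v₀ sin θ ⇒ v₀ = 29.46 / sin 58.3° = 34.63 m/s.

34.6 m/s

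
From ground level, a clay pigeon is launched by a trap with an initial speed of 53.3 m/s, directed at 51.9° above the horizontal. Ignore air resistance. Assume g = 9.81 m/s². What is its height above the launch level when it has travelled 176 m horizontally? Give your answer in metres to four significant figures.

vₓ = 53.30 cos 51.9° = 32.89 m/s; v_y0 = 53.30 sin 51.9° = 41.94 m/s.
x = vₓ t ⇒ t = 176/32.89 = 5.351 s.
Height: y = v_y0 t − ½ g t² = 41.94 × 5.351 − 4.905 × 5.351² = 224.5 − 140.5 = 83.99 m.

83.99 m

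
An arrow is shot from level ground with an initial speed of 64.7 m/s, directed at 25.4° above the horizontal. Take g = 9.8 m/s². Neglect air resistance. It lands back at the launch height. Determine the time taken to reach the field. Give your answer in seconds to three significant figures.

Resolve: vₓ = 64.70 cos 25.4° = 58.45 m/s and v_y0 = 64.70 sin 25.4° = 27.75 m/s.
Time of flight on level ground: T = 2 v_y0 / g = 2 × 27.75 / 9.80 = 5.664 s.

5.66 s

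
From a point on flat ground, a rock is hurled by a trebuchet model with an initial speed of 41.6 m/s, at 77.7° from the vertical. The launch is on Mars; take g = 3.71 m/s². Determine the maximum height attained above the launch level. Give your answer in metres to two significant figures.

Components: vₓ = 41.60 sin 77.7° = 40.65 m/s, v_y0 = 41.60 cos 77.7° = 8.862 m/s.
Maximum height: H = v_y0² / (2g) = 8.862² / (2 × 3.71) = 10.58 m.

11 m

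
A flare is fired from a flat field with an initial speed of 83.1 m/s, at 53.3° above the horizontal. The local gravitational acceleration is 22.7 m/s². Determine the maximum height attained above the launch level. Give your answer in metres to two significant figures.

98 m

vₓ = 83.10 cos 53.3° = 49.66 m/s; v_y0 = 83.10 sin 53.3° = 66.63 m/s.
Maximum height: H = v_y0² / (2g) = 66.63² / (2 × 22.7) = 97.78 m.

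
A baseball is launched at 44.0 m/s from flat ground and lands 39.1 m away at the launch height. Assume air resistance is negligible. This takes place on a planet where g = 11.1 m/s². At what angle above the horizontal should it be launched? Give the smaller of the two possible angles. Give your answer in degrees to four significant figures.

6.477°

From R = (v₀²/g) sin 2θ: sin 2θ = 11.1 × 39.1 / 1936.0 = 0.2242.
2θ = 12.95° or 180° − 12.95° = 167.0°, so θ = 6.477° or 83.52°.
The smaller angle is 6.477°.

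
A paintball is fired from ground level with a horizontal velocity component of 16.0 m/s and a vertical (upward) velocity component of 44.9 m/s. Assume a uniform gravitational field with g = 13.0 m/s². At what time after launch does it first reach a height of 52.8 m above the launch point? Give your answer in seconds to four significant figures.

Height y(t) = 44.90 t − 6.500 t² = 52.8 gives 6.500 t² − 44.90 t + 52.8 = 0.
Quadratic formula: t = (44.90 ± √643.21) / 13.0 = (44.90 ± 25.36) / 13.0 → t = 1.503 s or 5.405 s.
The first (ascending) time is 1.503 s.

1.503 s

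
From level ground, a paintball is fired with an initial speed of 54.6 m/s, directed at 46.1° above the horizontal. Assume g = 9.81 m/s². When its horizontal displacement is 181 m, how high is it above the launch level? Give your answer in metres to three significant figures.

Horizontal component vₓ = 54.60 cos 46.1° = 37.86 m/s; vertical v_y0 = 54.60 sin 46.1° = 39.34 m/s.
x = vₓ t ⇒ t = 181/37.86 = 4.781 s.
Height: y = v_y0 t − ½ g t² = 39.34 × 4.781 − 4.905 × 4.781² = 188.1 − 112.1 = 75.98 m.

76.0 m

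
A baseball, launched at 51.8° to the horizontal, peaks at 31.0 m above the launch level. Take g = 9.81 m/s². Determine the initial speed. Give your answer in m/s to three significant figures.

31.4 m/s

At the peak v_y = 0, so v_y0 = √(2gH) = √(2 × 9.81 × 31.0) = 24.66 m/s.
v_y0 = v₀ sin θ ⇒ v₀ = 24.66 / sin 51.8° = 31.38 m/s.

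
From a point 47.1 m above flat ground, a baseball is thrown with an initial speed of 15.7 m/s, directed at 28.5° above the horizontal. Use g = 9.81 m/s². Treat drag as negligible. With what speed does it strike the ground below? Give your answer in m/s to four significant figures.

34.21 m/s

Components: vₓ = 15.70 cos 28.5° = 13.80 m/s, v_y0 = 15.70 sin 28.5° = 7.491 m/s.
With up positive and y = 0 at the ground: y(t) = 47.1 + (7.491) t − 4.905 t². Setting y = 0 and taking the positive root: t = [7.491 + √(7.491² + 2·9.81·47.1)] / 9.81 = (7.491 + 31.31) / 9.81 = 3.955 s.
Vertical velocity at impact: v_y = v_y0 − g t = 7.491 − 9.81 × 3.955 = −31.31 m/s.
Speed: |v| = √(vₓ² + v_y²) = √(13.80² + 31.31²) = 34.21 m/s.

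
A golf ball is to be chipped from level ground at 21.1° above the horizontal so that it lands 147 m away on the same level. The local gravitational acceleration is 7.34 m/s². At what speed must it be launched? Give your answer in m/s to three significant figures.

From R = (v₀² / g) sin 2θ: v₀ = √(gR / sin 2θ).
v₀ = √(7.34 × 147 / sin 42.20°) = √(1079 / 0.6717) = √1606.3 = 40.08 m/s.

40.1 m/s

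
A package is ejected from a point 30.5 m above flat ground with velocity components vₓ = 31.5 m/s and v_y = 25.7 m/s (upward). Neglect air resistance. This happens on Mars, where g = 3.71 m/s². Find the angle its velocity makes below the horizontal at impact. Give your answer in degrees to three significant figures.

43.4°

The projectile lands when y = 30.5 + (25.70) t − ½·3.71·t² = 0. Positive root: t = (25.70 + √(25.70² + 2·3.71·30.5)) / 3.71 = (25.70 + 29.78) / 3.71 = 14.95 s.
At impact: v_y = v_y0 − g t = −29.78 m/s; vₓ = 31.50 m/s.
Angle below horizontal: arctan(|v_y|/vₓ) = arctan(29.78/31.50) = 43.39°.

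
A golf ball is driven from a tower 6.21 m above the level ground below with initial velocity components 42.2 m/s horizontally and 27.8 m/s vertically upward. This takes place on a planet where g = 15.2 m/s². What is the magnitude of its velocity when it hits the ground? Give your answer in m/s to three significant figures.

Vertical motion (up positive, ground at y = 0): 7.600 t² − (27.80) t − 6.21 = 0, so t = (27.80 + √(27.80² + 2·15.2·6.21)) / 15.2 = (27.80 + 31.01) / 15.2 = 3.869 s.
Vertical velocity at impact: v_y = v_y0 − g t = 27.80 − 15.2 × 3.869 = −31.01 m/s.
Speed: |v| = √(vₓ² + v_y²) = √(42.20² + 31.01²) = 52.37 m/s.

52.4 m/s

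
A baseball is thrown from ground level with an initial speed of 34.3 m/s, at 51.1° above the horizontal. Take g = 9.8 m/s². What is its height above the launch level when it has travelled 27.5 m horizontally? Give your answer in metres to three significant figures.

26.1 m

Horizontal component vₓ = 34.30 cos 51.1° = 21.54 m/s; vertical v_y0 = 34.30 sin 51.1° = 26.69 m/s.
Time to reach x = 27.5 m: t = x/vₓ = 27.5/21.54 = 1.277 s.
Height: y = v_y0 t − ½ g t² = 26.69 × 1.277 − 4.900 × 1.277² = 34.08 − 7.987 = 26.09 m.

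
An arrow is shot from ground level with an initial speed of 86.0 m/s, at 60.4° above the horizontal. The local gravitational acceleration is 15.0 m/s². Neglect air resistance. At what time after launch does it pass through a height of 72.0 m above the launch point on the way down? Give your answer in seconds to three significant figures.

8.89 s

Horizontal component vₓ = 86.00 cos 60.4° = 42.48 m/s; vertical v_y0 = 86.00 sin 60.4° = 74.78 m/s.
Set y = v_y0 t − ½ g t² = 72.0: 7.500 t² − 74.78 t + 72.0 = 0.
t = [74.78 ± √(74.78² − 2·15.0·72.0)] / 15.0 = (74.78 ± 58.58) / 15.0, so t = 1.080 s or t = 8.890 s.
The descending-branch root is 8.890 s.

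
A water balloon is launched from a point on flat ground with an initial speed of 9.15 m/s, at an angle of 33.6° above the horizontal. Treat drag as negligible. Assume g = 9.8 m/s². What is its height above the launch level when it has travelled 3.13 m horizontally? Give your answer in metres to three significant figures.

vₓ = 9.150 cos 33.6° = 7.621 m/s; v_y0 = 9.150 sin 33.6° = 5.064 m/s.
x = vₓ t ⇒ t = 3.13/7.621 = 0.4107 s.
Height: y = v_y0 t − ½ g t² = 5.064 × 0.4107 − 4.900 × 0.4107² = 2.080 − 0.8265 = 1.253 m.

1.25 m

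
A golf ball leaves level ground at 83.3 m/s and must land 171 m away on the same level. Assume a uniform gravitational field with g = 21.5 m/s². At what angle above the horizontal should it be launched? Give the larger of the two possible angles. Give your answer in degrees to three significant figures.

Level-ground range R = v₀² sin(2θ)/g ⇒ sin(2θ) = gR/v₀² = 21.5 × 171 / 83.3² = 0.5298.
2θ = 31.99° or 180° − 31.99° = 148.0°, so θ = 16.00° or 74.00°.
The larger angle is 74.00°.

74.0°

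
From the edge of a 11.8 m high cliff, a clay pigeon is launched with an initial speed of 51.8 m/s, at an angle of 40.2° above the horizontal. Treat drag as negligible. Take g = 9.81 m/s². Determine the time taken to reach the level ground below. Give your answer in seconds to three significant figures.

Components: vₓ = 51.80 cos 40.2° = 39.56 m/s, v_y0 = 51.80 sin 40.2° = 33.43 m/s.
With up positive and y = 0 at the ground: y(t) = 11.8 + (33.43) t − 4.905 t². Setting y = 0 and taking the positive root: t = [33.43 + √(33.43² + 2·9.81·11.8)] / 9.81 = (33.43 + 36.73) / 9.81 = 7.153 s.

7.15 s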